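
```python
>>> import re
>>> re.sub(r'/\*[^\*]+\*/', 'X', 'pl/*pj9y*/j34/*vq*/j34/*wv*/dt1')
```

'plXj34Xj34Xdt1'

Each match is replaced by 'X'.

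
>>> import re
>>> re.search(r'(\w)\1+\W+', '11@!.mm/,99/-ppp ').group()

'11@!.'

After group 1 captures some text, `\1` only succeeds where that same text appears again.
The match spans [0:5] → '11@!.'.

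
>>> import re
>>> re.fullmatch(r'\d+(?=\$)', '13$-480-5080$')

Because the assertion is zero-width, the text it checks is not consumed and won't appear in the result.
`re.fullmatch` is like wrapping the pattern in `^…$` (in single-line mode).
Here the pattern can't cover the whole string, so the call returns None.

None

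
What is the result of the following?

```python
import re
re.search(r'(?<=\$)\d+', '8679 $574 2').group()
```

'574'

Because the assertion is zero-width, the text it checks is not consumed and won't appear in the result.
Unlike `match`, `search` isn't anchored — it looks for the pattern anywhere in the string.
The match spans [6:9] → '574'.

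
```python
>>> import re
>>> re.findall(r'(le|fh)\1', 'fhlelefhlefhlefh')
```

A backreference is literal: `\1` must see the identical characters the first group matched.
Because there's exactly one group, `findall` drops the full match and keeps group 1 from the one hit.

['le']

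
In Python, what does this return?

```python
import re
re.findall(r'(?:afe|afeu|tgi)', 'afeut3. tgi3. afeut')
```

['afe', 'tgi', 'afe']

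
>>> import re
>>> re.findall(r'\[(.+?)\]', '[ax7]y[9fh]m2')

['ax7', '9fh']

The `?` after the quantifier makes it lazy — it takes as little as possible before letting the rest of the pattern try.
Because there's exactly one group, `findall` drops the full match and keeps group 1 from each hit.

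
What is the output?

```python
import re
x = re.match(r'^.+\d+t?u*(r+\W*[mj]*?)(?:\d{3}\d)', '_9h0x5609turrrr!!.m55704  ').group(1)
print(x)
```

rrrr!!.m

This matches anchored at the start of the string; then one or more of any character, then one or more of a digit; then optionally a literal 't', then zero or more of the literal 'u'; then one or more of a literal 'r', then zero or more of a non-word character, then zero or more of one of [mj] (lazy) (captured); then exactly 3 of a digit, then a digit (non-capturing group).
`match` is anchored at position 0; if the pattern doesn't fit there, it returns None.
The match spans [0:23] → '_9h0x5609turrrr!!.m5570'.
Captured: group 1 = 'rrrr!!.m'.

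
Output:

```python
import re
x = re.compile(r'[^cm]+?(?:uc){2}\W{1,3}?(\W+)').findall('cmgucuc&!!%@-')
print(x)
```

['!!%@-']

Pattern: one or more of any character except [cm] (lazy); then the literal 'uc' repeated 2 times, then 1 to 3 of a non-word character (lazy); then one or more of a non-word character (captured).
The `?` after the quantifier makes it lazy — it takes as little as possible before letting the rest of the pattern try.
Matches: at [2:13] match 'gucuc&!!%@-', group 1 = '!!%@-'.
Because there's exactly one group, `findall` drops the full match and keeps group 1 from the one hit.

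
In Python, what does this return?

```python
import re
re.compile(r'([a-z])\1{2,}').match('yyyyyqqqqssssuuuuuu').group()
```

'yyyyy'

`\1` is not a pattern — it's the concrete string captured by group 1, re-applied verbatim.
`match` is anchored at position 0; if the pattern doesn't fit there, it returns None.
The match spans [0:5] → 'yyyyy'.
Captured: group 1 = 'y'.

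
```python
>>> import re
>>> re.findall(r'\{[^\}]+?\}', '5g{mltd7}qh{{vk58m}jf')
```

['{mltd7}', '{{vk58m}']

Matches: at [2:9] → '{mltd7}'; at [11:19] → '{{vk58m}'.
`findall` yields the raw match text (2 of them) because the pattern has no groups.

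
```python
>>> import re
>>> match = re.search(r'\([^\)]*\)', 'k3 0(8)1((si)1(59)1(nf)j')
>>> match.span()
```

(4, 7)

`re.search` tries every starting position until one works.
The match spans [4:7] → '(8)'.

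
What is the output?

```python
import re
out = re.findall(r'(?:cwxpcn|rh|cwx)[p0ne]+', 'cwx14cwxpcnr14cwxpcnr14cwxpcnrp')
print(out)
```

No capturing groups, so `findall` returns the 3 full match strings.

['cwxp', 'cwxp', 'cwxp']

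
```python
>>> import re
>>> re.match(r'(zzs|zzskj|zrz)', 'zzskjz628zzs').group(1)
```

The match spans [0:3] → 'zzs'.
Captured: group 1 = 'zzs'.

'zzs'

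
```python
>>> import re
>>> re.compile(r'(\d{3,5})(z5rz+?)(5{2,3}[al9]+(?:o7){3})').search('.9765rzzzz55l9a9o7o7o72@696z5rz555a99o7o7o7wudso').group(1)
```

'696'

The match spans [24:43] → '696z5rz555a99o7o7o7'.
Captured: group 1 = '696', group 2 = 'z5rz', group 3 = '555a99o7o7o7'.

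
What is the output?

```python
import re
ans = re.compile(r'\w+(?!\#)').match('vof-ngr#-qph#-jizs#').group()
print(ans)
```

vof

`re.match` won't scan ahead — the pattern has to work from the very first character.
The match spans [0:3] → 'vof'.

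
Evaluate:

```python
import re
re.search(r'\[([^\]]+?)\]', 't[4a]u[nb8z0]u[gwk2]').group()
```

'[4a]'

The match spans [1:5] → '[4a]'.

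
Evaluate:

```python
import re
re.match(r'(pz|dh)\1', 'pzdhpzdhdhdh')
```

None

`\1` has to match the exact text group 1 already captured.
With `match`, the pattern is implicitly anchored at the beginning.
Here the string doesn't start with a match, so the call returns None.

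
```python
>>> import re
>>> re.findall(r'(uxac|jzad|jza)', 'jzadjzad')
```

Alternation tries branches left to right and keeps the first one that lets the overall match succeed at that position.
One capturing group, so `findall` returns just the captured substring from each match — 2 in all.

['jzad', 'jzad']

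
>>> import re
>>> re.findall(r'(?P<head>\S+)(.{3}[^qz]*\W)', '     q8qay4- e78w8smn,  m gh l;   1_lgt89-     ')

[('q8qay4-', ' e78w8smn,  m gh l;   1_lgt89-     ')]

2 groups means the one result is a tuple of 2 captured strings — 1 here.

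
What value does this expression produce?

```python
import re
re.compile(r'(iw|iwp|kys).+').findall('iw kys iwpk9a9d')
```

Because there's exactly one group, `findall` drops the full match and keeps group 1 from the one hit.

['iw']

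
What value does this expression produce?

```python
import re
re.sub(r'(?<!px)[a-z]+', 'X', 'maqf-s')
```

A negative assertion filters positions out without eating any characters.
Matches: at [0:4] → 'maqf'; at [5:6] → 's'.
Each match is replaced by 'X'.

'X-X'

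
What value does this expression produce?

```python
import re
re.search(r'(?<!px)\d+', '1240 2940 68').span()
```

(0, 4)

A negative assertion filters positions out without eating any characters.
`search` walks the string left to right and returns the first match it finds.
The match spans [0:4] → '1240'.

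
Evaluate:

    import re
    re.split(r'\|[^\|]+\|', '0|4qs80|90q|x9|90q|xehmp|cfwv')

['0', '90q', '90q', 'cfwv']

Splitting on the pattern gives 4 pieces.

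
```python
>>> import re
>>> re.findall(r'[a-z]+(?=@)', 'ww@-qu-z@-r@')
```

['ww', 'z', 'r']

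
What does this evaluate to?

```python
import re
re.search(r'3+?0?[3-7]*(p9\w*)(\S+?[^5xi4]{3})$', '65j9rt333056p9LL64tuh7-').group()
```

'333056p9LL64tuh7-'

Pattern: one or more of a literal '3' (lazy), then optionally a literal '0', then zero or more of a character in [3-7]; then the literal 'p9', then zero or more of a word character (captured); then one or more of a non-whitespace character (lazy), then exactly 3 of any character except [5xi4] (captured); then anchored at the end.
`re.search` scans for the first position where the pattern succeeds.
The match spans [6:23] → '333056p9LL64tuh7-'.
Captured: group 1 = 'p9LL64t', group 2 = 'uh7-'.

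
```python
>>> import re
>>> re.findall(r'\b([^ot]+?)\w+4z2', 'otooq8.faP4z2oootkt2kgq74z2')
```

['.']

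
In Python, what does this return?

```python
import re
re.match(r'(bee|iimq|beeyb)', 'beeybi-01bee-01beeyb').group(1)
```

The regex engine tests alternatives in the order written; an earlier branch that matches wins even if a later one would match more.
With `match`, the pattern is implicitly anchored at the beginning.
The match spans [0:3] → 'bee'.
Captured: group 1 = 'bee'.

'bee'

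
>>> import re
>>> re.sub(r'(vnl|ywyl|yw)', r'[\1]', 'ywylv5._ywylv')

'[ywyl]v5._[ywyl]v'

`|` is ordered: at each position the engine commits to the first alternative that works.
Matches: at [0:4] → 'ywyl'; at [8:12] → 'ywyl'.
The replacement refers to a captured group, so each match is rewritten using its own captured text.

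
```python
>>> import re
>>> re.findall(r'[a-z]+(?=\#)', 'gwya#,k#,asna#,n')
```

The positive lookaround only admits positions where the adjacent text matches; those characters stay outside the span.
Matches: at [0:4] → 'gwya'; at [6:7] → 'k'; at [9:13] → 'asna'.
Since nothing is captured, `findall` lists the 3 matched substrings directly.

['gwya', 'k', 'asna']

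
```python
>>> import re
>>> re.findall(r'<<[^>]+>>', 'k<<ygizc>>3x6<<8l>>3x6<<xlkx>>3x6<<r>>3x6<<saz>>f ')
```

With no groups in the pattern, `findall` gives back each whole match — 5 here.

['<<ygizc>>', '<<8l>>', '<<xlkx>>', '<<r>>', '<<saz>>']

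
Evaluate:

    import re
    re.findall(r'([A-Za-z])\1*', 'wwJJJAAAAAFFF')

['w', 'J', 'A', 'F']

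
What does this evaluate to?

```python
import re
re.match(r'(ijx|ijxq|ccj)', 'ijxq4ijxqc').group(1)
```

'ijx'

Branches in `(...|...)` are attempted left-to-right; the first branch that allows the whole pattern to succeed is taken.
`match` is anchored at position 0; if the pattern doesn't fit there, it returns None.
The match spans [0:3] → 'ijx'.
Captured: group 1 = 'ijx'.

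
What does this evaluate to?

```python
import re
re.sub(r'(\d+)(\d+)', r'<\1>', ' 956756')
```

' <95675>'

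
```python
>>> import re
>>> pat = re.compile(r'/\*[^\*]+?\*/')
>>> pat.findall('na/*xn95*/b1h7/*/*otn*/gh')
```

Matches: at [2:10] → '/*xn95*/'; at [16:23] → '/*otn*/'.
`findall` yields the raw match text (2 of them) because the pattern has no groups.

['/*xn95*/', '/*otn*/']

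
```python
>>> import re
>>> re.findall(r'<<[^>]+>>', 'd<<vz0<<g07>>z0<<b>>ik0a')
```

Walking the string: at [1:13] → '<<vz0<<g07>>'; at [15:20] → '<<b>>'.
No capturing groups, so `findall` returns the 2 full match strings.

['<<vz0<<g07>>', '<<b>>']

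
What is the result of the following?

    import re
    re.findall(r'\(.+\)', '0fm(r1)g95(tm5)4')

['(r1)g95(tm5)']

No capturing groups, so `findall` returns the 1 full match string.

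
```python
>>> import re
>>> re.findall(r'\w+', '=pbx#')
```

Pattern: one or more of a word character.
With no groups in the pattern, `findall` gives back each whole match — 1 here.

['pbx']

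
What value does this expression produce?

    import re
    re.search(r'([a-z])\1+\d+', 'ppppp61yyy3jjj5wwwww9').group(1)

'p'

The backreference `\1` re-matches whatever the first group consumed, character for character.
`re.search` tries every starting position until one works.
The match spans [0:7] → 'ppppp61'.
Captured: group 1 = 'p'.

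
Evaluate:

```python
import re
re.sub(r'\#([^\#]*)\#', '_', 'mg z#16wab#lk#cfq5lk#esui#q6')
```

'mg z_lk_esui#q6'

Matches: at [4:11] → '#16wab#'; at [13:21] → '#cfq5lk#'.
Every occurrence is swapped for '_'.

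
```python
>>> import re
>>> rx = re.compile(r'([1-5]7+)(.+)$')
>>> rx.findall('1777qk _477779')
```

This matches a character in [1-5], then one or more of the literal '7' (captured); then one or more of any character (captured); then anchored at the end.
`findall` packs the 2 group values into a tuple for every match.

[('1777', 'qk _477779')]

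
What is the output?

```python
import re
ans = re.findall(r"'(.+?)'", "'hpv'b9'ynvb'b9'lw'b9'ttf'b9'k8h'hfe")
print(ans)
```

A non-greedy quantifier consumes as few characters as it can — just enough that the remainder of the pattern still matches from where it stops; whatever follows it matches normally.
`findall` collects group 1 from each match (5 total).

['hpv', 'ynvb', 'lw', 'ttf', 'k8h']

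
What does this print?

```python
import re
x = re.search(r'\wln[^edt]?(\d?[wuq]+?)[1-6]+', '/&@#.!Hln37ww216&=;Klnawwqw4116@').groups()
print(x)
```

('7ww',)

This matches a word character, then the literal 'ln', then optionally any character except [edt]; then optionally a digit, then one or more of one of [wuq] (lazy) (captured); then one or more of a character in [1-6].
Unlike `match`, `search` isn't anchored — it looks for the pattern anywhere in the string.
The match spans [6:16] → 'Hln37ww216'.
Captured: group 1 = '7ww'.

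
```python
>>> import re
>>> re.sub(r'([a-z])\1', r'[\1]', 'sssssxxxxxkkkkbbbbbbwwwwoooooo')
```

After group 1 captures some text, `\1` only succeeds where that same text appears again.
The replacement refers to a captured group, so each match is rewritten using its own captured text.

'[s][s]s[x][x]x[k][k][b][b][b][w][w][o][o][o]'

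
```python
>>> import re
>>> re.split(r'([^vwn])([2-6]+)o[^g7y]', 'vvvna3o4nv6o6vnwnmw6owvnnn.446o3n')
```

The pattern matches any character except [vwn] (captured); then one or more of a character in [2-6] (captured); then a literal 'o', then any character except [g7y].
Matches to split on: at [4:8] → 'a3o4'; at [26:32] → '.446o3'.
Because the pattern has a capturing group, `split` also inserts each captured text between the pieces.

['vvvn', 'a', '3', 'nv6o6vnwnmw6owvnnn', '.', '446', 'n']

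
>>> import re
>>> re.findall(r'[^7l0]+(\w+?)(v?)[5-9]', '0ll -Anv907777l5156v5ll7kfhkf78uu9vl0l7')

The pattern matches one or more of any character except [7l0]; then one or more of a word character (lazy) (captured); then optionally a literal 'v' (captured); then a character in [5-9].
The `?` after the quantifier makes it lazy — it takes as little as possible before letting the rest of the pattern try.
Scanning left to right: at [3:11] match ' -Anv907', groups = ('0', ''); at [15:24] match '5156v5ll7', groups = ('ll', ''); at [24:31] match 'kfhkf78', groups = ('7', ''); at [31:39] match 'uu9vl0l7', groups = ('l0l', '').
Multiple groups make `findall` return tuples — one 2-tuple for each match.

[('0', ''), ('ll', ''), ('7', ''), ('l0l', '')]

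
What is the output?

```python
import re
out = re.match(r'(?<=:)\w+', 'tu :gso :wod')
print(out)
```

The `(?=…)`/`(?<=…)` assertion just peeks at neighbouring text; it doesn't advance the match position.
`re.match` only tries the pattern at the start of the string.
Here the string doesn't start with a match, so the call returns None.

None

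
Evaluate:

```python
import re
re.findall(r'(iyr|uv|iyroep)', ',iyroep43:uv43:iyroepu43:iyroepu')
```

The regex engine tests alternatives in the order written; an earlier branch that matches wins even if a later one would match more.
Matches: at [1:4] match 'iyr', group 1 = 'iyr'; at [10:12] match 'uv', group 1 = 'uv'; at [15:18] match 'iyr', group 1 = 'iyr'; at [25:28] match 'iyr', group 1 = 'iyr'.
`findall` collects group 1 from each match (4 total).

['iyr', 'uv', 'iyr', 'iyr']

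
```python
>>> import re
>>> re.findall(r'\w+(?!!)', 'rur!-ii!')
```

['ru', 'i']

The negative lookaround is zero-width — it rules out positions where the adjacent text would match, without consuming anything.
Matches: at [0:2] → 'ru'; at [5:6] → 'i'.
Since nothing is captured, `findall` lists the 2 matched substrings directly.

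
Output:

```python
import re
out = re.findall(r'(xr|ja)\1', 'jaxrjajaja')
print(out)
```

['ja']

`\1` has to match the exact text group 1 already captured.
Walking the string: at [4:8] match 'jaja', group 1 = 'ja'.
`findall` collects group 1 from the one match (1 total).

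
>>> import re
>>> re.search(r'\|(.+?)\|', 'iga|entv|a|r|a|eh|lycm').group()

'|entv|'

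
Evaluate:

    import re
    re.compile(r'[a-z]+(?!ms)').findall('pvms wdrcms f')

`(?!…)`/`(?<!…)` only lets a position through if the neighbouring text does NOT match; no characters are consumed.
Matches: at [0:4] → 'pvms'; at [5:11] → 'wdrcms'; at [12:13] → 'f'.
Since nothing is captured, `findall` lists the 3 matched substrings directly.

['pvms', 'wdrcms', 'f']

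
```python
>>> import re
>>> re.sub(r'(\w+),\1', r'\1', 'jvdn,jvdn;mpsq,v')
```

`\1` has to match the exact text group 1 already captured.
`\1` in the replacement pulls in group 1's text for each match.

'jvdn;mpsq,v'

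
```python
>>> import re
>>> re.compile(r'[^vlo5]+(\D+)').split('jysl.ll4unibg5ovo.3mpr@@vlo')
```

Pattern: one or more of any character except [vlo5]; then one or more of a non-digit (captured).
The group in the pattern means `split` returns the separators' captures alongside the pieces.

['', 'l.ll', '', 'g', '5ovo', 'vlo', '']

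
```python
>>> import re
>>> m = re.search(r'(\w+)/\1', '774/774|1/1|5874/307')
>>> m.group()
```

'774/774'

The backreference `\1` re-matches whatever the first group consumed, character for character.
Unlike `match`, `search` isn't anchored — it looks for the pattern anywhere in the string.
The match spans [0:7] → '774/774'.
Captured: group 1 = '774'.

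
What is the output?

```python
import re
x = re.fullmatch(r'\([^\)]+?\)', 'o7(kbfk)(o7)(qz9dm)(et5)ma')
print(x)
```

None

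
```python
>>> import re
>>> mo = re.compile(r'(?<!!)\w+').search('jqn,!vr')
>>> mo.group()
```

The negative lookahead/lookbehind blocks any match where the forbidden context is present.
`re.search` tries every starting position until one works.
The match spans [0:3] → 'jqn'.

'jqn'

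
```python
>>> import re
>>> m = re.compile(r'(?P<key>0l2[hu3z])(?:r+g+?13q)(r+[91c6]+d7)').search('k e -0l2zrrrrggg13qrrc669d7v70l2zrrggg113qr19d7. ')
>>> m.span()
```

This matches the literal '0l2', then one of [hu3z] (captured as 'key'); then one or more of the literal 'r', then one or more of a literal 'g' (lazy), then the literal '13q' (non-capturing group); then one or more of the literal 'r', then one or more of one of [91c6], then the literal 'd7' (captured).
The match spans [5:27] → '0l2zrrrrggg13qrrc669d7'.

(5, 27)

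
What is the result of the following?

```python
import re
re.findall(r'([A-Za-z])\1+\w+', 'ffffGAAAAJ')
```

['f']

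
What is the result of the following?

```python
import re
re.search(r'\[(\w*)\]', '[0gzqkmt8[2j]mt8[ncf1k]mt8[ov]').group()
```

The match spans [9:13] → '[2j]'.

'[2j]'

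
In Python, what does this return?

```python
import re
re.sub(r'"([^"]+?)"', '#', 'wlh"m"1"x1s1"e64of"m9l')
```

'wlh#1#e64of"m9l'

Matches: at [3:6] → '"m"'; at [7:13] → '"x1s1"'.
Each match is replaced by '#'.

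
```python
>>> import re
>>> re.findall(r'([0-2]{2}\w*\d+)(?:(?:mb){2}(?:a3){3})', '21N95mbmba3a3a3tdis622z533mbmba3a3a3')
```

['21N95mbmba3a3a3tdis622z533']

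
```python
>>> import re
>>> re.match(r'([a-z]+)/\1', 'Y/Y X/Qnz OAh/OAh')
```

None

With `match`, the pattern is implicitly anchored at the beginning.
Here the pattern fails at index 0, so the call returns None.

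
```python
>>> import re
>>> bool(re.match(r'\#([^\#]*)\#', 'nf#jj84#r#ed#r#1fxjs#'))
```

False

With `match`, the pattern is implicitly anchored at the beginning.
Here position 0 doesn't satisfy it, so the call returns None, and `bool(None)` is False.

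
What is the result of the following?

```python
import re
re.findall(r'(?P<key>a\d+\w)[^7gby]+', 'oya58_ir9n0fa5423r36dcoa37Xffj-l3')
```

['a58_']

With a single group, `findall` returns only what that group captured — 1 item.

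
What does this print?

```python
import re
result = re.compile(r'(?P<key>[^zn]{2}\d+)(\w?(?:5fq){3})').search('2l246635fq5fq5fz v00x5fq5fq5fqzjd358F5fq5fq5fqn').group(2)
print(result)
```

Pattern: exactly 2 of any character except [zn], then one or more of a digit (captured as 'key'); then optionally a word character, then the literal '5fq' repeated 3 times (captured).
`re.search` scans for the first position where the pattern succeeds.
The match spans [16:30] → ' v00x5fq5fq5fq'.
Captured: group 1 = ' v00', group 2 = 'x5fq5fq5fq'.

x5fq5fq5fq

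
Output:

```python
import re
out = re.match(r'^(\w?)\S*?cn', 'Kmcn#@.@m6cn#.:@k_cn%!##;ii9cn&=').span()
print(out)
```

(0, 4)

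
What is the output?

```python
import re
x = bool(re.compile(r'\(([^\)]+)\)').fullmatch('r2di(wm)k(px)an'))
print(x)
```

For `fullmatch`, every character of the input must be accounted for by the pattern.
Here the string isn't matched end-to-end, so the call returns None, and `bool(None)` is False.

False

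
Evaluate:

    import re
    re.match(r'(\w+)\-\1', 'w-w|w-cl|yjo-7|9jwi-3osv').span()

The backreference `\1` re-matches whatever the first group consumed, character for character.
With `match`, the pattern is implicitly anchored at the beginning.
The match spans [0:3] → 'w-w'.
Captured: group 1 = 'w'.

(0, 3)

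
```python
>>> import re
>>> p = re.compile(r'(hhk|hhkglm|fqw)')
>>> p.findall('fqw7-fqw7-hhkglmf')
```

['fqw', 'fqw', 'hhk']

Alternation isn't longest-match — the leftmost alternative that fits at this position is chosen.
Matches: at [0:3] match 'fqw', group 1 = 'fqw'; at [5:8] match 'fqw', group 1 = 'fqw'; at [10:13] match 'hhk', group 1 = 'hhk'.
`findall` collects group 1 from each match (3 total).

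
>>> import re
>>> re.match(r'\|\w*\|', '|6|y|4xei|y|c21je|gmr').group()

'|6|'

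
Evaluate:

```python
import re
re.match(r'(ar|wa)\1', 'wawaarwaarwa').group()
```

With `match`, the pattern is implicitly anchored at the beginning.
The match spans [0:4] → 'wawa'.

'wawa'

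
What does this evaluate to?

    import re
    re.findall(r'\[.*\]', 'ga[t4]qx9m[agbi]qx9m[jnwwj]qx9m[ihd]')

['[t4]qx9m[agbi]qx9m[jnwwj]qx9m[ihd]']

Walking the string: at [2:36] → '[t4]qx9m[agbi]qx9m[jnwwj]qx9m[ihd]'.
Since nothing is captured, `findall` lists the 1 matched substring directly.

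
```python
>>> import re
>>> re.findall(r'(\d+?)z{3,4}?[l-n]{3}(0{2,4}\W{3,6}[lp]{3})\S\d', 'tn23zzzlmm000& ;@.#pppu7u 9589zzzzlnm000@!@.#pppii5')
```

2 groups means the one result is a tuple of 2 captured strings — 1 here.

[('23', '000& ;@.#ppp')]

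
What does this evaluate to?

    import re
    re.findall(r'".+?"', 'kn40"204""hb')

['"204"']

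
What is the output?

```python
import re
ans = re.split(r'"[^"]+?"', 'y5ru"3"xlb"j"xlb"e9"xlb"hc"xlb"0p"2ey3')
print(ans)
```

Matches to split on: at [4:7] → '"3"'; at [10:13] → '"j"'; at [16:20] → '"e9"'; at [23:27] → '"hc"'; at [30:34] → '"0p"'.
Each match becomes a cut point; 6 segments remain.

['y5ru', 'xlb', 'xlb', 'xlb', 'xlb', '2ey3']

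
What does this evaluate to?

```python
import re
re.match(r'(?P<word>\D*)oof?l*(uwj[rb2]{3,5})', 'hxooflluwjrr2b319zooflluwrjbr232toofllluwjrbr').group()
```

'hxooflluwjrr2b'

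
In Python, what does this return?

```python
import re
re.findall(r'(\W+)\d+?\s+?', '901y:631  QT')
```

[':']

With a single group, `findall` returns only what that group captured — 1 item.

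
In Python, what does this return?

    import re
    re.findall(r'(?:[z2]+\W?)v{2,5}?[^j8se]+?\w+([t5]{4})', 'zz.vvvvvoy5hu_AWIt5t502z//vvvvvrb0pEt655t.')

['t5t5']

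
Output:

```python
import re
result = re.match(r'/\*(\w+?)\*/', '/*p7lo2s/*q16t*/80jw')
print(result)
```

With `match`, the pattern is implicitly anchored at the beginning.
Here the pattern fails at index 0, so the call returns None.

None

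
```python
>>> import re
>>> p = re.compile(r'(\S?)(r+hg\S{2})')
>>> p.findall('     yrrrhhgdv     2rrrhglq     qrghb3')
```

This matches optionally a non-whitespace character (captured); then one or more of the literal 'r', then the literal 'hg', then exactly 2 of a non-whitespace character (captured).
Scanning left to right: at [19:27] match '2rrrhglq', groups = ('2', 'rrrhglq').
With 2 capturing groups, `findall` returns a 2-tuple per match.

[('2', 'rrrhglq')]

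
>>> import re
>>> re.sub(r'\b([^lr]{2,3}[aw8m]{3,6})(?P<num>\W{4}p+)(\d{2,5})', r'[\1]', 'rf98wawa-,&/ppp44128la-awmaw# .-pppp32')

The pattern matches a word boundary (`\b`, zero-width); then 2 to 3 of any character except [lr], then 3 to 6 of one of [aw8m] (captured); then exactly 4 of a non-word character, then one or more of the literal 'p' (captured as 'num'); then 2 to 5 of a digit (captured).
Matches: at [22:38] → '-awmaw# .-pppp32'.
Each match is replaced using the text its own group 1 captured.

'rf98wawa-,&/ppp44128la[-awmaw]'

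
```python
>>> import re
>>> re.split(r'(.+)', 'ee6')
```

['', 'ee6', '']

The pattern matches one or more of any character (captured).
Matches to split on: at [0:3] → 'ee6'.
Because the pattern has a capturing group, `split` also inserts each captured text between the pieces.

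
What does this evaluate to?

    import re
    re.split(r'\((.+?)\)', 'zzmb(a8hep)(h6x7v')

Matches to split on: at [4:11] → '(a8hep)'.
Because the pattern has a capturing group, `split` also inserts each captured text between the pieces.

['zzmb', 'a8hep', '(h6x7v']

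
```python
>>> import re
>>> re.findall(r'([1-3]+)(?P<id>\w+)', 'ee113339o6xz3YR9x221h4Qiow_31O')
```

2 groups means the one result is a tuple of 2 captured strings — 1 here.

[('11333', '9o6xz3YR9x221h4Qiow_31O')]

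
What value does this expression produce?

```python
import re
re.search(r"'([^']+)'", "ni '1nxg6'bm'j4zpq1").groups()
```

The match spans [3:10] → "'1nxg6'".
Captured: group 1 = '1nxg6'.

('1nxg6',)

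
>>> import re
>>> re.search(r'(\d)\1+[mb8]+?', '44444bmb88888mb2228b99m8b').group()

'44444b'

The backreference `\1` re-matches whatever the first group consumed, character for character.
`search` walks the string left to right and returns the first match it finds.
The match spans [0:6] → '44444b'.
Captured: group 1 = '4'.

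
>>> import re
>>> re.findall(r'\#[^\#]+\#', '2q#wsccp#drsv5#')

['#wsccp#']

With no groups in the pattern, `findall` gives back each whole match — 1 here.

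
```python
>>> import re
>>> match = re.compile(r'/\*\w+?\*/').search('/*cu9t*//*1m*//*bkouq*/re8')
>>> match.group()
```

'/*cu9t*/'

The match spans [0:8] → '/*cu9t*/'.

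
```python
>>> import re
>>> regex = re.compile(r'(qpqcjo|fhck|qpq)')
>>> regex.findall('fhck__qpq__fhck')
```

['fhck', 'qpq', 'fhck']

Scanning left to right: at [0:4] match 'fhck', group 1 = 'fhck'; at [6:9] match 'qpq', group 1 = 'qpq'; at [11:15] match 'fhck', group 1 = 'fhck'.
With a single group, `findall` returns only what that group captured — 3 items.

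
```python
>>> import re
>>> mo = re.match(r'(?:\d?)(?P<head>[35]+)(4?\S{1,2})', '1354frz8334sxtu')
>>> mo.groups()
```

('35', '4fr')

This matches optionally a digit (non-capturing group); then one or more of one of [35] (captured as 'head'); then optionally a literal '4', then 1 to 2 of a non-whitespace character (captured).
`re.match` only tries the pattern at the start of the string.
The match spans [0:6] → '1354fr'.
Captured: group 1 = '35', group 2 = '4fr'.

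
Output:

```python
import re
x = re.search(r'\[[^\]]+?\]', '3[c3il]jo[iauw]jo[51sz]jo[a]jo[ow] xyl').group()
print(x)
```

[c3il]

Unlike `match`, `search` isn't anchored — it looks for the pattern anywhere in the string.
The match spans [1:7] → '[c3il]'.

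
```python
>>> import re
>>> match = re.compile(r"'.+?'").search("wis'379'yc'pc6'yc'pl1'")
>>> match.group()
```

A non-greedy quantifier consumes as few characters as it can — just enough that the remainder of the pattern still matches from where it stops; whatever follows it matches normally.
`re.search` tries every starting position until one works.
The match spans [3:8] → "'379'".

"'379'"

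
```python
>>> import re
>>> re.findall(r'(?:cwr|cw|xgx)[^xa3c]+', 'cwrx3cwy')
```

['cwr', 'cwy']

Scanning left to right: at [0:3] → 'cwr'; at [5:8] → 'cwy'.
`findall` yields the raw match text (2 of them) because the pattern has no groups.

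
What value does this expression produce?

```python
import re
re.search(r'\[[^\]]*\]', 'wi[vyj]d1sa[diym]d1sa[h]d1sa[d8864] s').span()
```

(2, 7)

The match spans [2:7] → '[vyj]'.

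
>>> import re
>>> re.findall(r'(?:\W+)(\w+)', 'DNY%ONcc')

One capturing group, so `findall` returns just the captured substring from the one match — 1 in all.

['ONcc']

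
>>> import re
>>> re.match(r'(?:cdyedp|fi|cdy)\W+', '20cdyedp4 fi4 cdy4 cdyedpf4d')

None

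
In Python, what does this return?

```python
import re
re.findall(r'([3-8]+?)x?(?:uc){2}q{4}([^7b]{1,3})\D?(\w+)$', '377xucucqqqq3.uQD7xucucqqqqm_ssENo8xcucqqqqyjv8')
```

[('377', '3.u', 'D7xucucqqqqm_ssENo8xcucqqqqyjv8')]

The pattern matches one or more of a character in [3-8] (lazy) (captured); then optionally the literal 'x', then the literal 'uc' repeated 2 times, then exactly 4 of a literal 'q'; then 1 to 3 of any character except [7b] (captured); then optionally a non-digit; then one or more of a word character (captured); then anchored at the end.
`findall` packs the 3 group values into a tuple for every match.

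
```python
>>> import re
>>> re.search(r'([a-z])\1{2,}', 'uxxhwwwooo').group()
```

'www'

`\1` has to match the exact text group 1 already captured.
The match spans [4:7] → 'www'.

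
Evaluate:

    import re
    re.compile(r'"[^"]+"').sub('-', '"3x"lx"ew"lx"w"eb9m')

'-lx-lx-eb9m'

Matches: at [0:4] → '"3x"'; at [6:10] → '"ew"'; at [12:15] → '"w"'.
Each match is replaced by '-'.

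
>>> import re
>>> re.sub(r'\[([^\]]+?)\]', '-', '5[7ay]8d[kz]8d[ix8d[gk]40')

'5-8d-8d-40'

Matches: at [1:6] → '[7ay]'; at [8:12] → '[kz]'; at [14:23] → '[ix8d[gk]'.
`sub` substitutes '-' at each match site.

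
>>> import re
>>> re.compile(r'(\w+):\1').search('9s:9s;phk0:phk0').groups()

('9s',)

The match spans [0:5] → '9s:9s'.
Captured: group 1 = '9s'.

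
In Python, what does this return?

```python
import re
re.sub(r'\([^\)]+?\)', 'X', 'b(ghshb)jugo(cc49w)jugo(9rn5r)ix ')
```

Every occurrence is swapped for 'X'.

'bXjugoXjugoXix '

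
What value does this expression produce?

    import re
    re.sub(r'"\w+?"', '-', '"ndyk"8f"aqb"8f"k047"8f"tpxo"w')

'-8f-8f-8f-w'

`sub` substitutes '-' at each match site.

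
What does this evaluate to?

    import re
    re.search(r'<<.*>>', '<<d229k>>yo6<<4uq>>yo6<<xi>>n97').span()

`re.search` tries every starting position until one works.
The match spans [0:28] → '<<d229k>>yo6<<4uq>>yo6<<xi>>'.

(0, 28)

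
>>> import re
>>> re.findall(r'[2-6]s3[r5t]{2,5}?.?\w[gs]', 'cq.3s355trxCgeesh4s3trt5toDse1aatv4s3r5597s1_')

['3s355trxCg', '4s3trt5toDs', '4s3r5597s']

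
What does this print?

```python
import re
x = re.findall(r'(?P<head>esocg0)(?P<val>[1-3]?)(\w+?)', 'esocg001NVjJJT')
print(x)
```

[('esocg0', '', '0')]

Lazy quantifiers expand one character at a time until the remainder of the pattern can match.
3 groups means the one result is a tuple of 3 captured strings — 1 here.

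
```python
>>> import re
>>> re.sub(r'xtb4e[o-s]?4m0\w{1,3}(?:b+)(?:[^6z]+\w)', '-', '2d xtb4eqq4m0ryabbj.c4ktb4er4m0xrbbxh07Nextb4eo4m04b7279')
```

`sub` substitutes '-' at each match site.

'2d xtb4eqq4m0ryabbj.c4ktb4er4m0xrbbxh07Ne-'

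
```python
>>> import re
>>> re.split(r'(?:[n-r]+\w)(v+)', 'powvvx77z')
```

['', 'vv', 'x77z']

Pattern: one or more of a character in [n-r], then a word character (non-capturing group); then one or more of a literal 'v' (captured).
With a capturing group present, the delimiter's captured portion is kept in the result list.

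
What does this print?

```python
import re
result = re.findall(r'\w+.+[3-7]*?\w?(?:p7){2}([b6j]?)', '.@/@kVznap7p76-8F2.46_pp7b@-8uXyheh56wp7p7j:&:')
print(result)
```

['j']

The pattern matches one or more of a word character, then one or more of any character, then zero or more of a character in [3-7] (lazy); then optionally a word character, then the literal 'p7' repeated 2 times; then optionally one of [b6j] (captured).
Walking the string: at [4:43] match 'kVznap7p76-8F2.46_pp7b@-8uXyheh56wp7p7j', group 1 = 'j'.
One capturing group, so `findall` returns just the captured substring from the one match — 1 in all.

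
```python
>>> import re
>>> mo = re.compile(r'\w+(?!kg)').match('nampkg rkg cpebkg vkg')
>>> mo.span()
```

(0, 6)

`re.match` only tries the pattern at the start of the string.
The match spans [0:6] → 'nampkg'.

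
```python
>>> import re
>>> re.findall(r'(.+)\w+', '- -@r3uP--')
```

This matches one or more of any character (captured); then one or more of a word character.
Scanning left to right: at [0:8] match '- -@r3uP', group 1 = '- -@r3u'.
`findall` collects group 1 from the one match (1 total).

['- -@r3u']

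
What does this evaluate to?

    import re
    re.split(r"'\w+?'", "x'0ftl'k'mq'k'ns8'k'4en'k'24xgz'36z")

['x', 'k', 'k', 'k', 'k', '36z']

Each match becomes a cut point; 6 segments remain.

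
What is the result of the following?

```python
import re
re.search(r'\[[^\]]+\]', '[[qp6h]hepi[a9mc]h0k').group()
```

'[[qp6h]'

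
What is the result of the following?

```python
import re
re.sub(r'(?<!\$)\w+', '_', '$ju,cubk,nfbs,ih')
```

'$j_,_,_,_'

Because the assertion is negative and zero-width, positions next to the forbidden text are skipped.
Matches: at [2:3] → 'u'; at [4:8] → 'cubk'; at [9:13] → 'nfbs'; at [14:16] → 'ih'.
Each match is replaced by '_'.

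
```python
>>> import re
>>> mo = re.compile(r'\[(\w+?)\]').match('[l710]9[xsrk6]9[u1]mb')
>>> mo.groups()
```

`re.match` only tries the pattern at the start of the string.
The match spans [0:6] → '[l710]'.
Captured: group 1 = 'l710'.

('l710',)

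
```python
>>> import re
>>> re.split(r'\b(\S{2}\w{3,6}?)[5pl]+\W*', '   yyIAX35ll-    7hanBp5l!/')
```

['   ', 'yyIAX3', '', '7hanB', '']

The pattern matches a word boundary (`\b`, zero-width); then exactly 2 of a non-whitespace character, then 3 to 6 of a word character (lazy) (captured); then one or more of one of [5pl], then zero or more of a non-word character.
Matches to split on: at [3:17] → 'yyIAX35ll-    '; at [17:27] → '7hanBp5l!/'.
`re.split` interleaves the captured-group text with the surrounding fragments.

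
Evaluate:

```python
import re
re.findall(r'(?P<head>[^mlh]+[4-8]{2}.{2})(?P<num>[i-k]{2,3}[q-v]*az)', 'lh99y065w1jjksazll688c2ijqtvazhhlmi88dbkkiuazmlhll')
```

The pattern matches one or more of any character except [mlh], then exactly 2 of a character in [4-8], then exactly 2 of any character (captured as 'head'); then 2 to 3 of a character in [i-k], then zero or more of a character in [q-v], then the literal 'az' (captured as 'num').
Walking the string: at [2:16] match '99y065w1jjksaz', groups = ('99y065w1', 'jjksaz'); at [18:30] match '688c2ijqtvaz', groups = ('688c2', 'ijqtvaz'); at [34:45] match 'i88dbkkiuaz', groups = ('i88db', 'kkiuaz').
Multiple groups make `findall` return tuples — one 2-tuple for each match.

[('99y065w1', 'jjksaz'), ('688c2', 'ijqtvaz'), ('i88db', 'kkiuaz')]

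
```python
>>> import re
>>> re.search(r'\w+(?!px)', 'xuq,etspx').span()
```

(0, 3)

The negative lookahead/lookbehind blocks any match where the forbidden context is present.
`search` walks the string left to right and returns the first match it finds.
The match spans [0:3] → 'xuq'.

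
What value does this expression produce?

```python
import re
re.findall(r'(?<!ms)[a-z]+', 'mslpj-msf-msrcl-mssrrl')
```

The negative lookaround is zero-width — it rules out positions where the adjacent text would match, without consuming anything.
No capturing groups, so `findall` returns the 4 full match strings.

['mslpj', 'msf', 'msrcl', 'mssrrl']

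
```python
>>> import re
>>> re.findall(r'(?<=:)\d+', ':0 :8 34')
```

['0', '8']

The lookaround is zero-width — it requires the adjacent text to match without consuming it, so the asserted text isn't part of the match.
Matches: at [1:2] → '0'; at [4:5] → '8'.
`findall` yields the raw match text (2 of them) because the pattern has no groups.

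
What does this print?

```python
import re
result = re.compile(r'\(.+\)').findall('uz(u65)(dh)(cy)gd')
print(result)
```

['(u65)(dh)(cy)']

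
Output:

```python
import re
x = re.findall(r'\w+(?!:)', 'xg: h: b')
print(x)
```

['x', 'b']

Because the assertion is negative and zero-width, positions next to the forbidden text are skipped.
Matches: at [0:1] → 'x'; at [7:8] → 'b'.
Since nothing is captured, `findall` lists the 2 matched substrings directly.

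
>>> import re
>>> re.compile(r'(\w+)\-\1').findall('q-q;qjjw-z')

A backreference is literal: `\1` must see the identical characters the first group matched.
With a single group, `findall` returns only what that group captured — 1 item.

['q']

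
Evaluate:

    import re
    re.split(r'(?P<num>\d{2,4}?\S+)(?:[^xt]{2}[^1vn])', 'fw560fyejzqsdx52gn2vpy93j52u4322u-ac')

['fw', '560fyejzqsdx52gn2vpy93j52u4322u', '']

This matches 2 to 4 of a digit (lazy), then one or more of a non-whitespace character (captured as 'num'); then exactly 2 of any character except [xt], then any character except [1vn] (non-capturing group).
Matches to split on: at [2:36] → '560fyejzqsdx52gn2vpy93j52u4322u-ac'.
The group in the pattern means `split` returns the separators' captures alongside the pieces.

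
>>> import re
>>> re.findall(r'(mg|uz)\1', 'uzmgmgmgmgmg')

`\1` has to match the exact text group 1 already captured.
Because there's exactly one group, `findall` drops the full match and keeps group 1 from each hit.

['mg', 'mg']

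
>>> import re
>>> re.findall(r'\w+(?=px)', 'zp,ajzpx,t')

['ajz']

Lookahead/lookbehind check context without consuming it, so the matched span excludes the asserted characters.
Scanning left to right: at [3:6] → 'ajz'.
`findall` yields the raw match text (1 of them) because the pattern has no groups.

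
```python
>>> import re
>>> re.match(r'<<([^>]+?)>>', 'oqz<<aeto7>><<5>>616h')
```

`re.match` only tries the pattern at the start of the string.
Here position 0 doesn't satisfy it, so the call returns None.

None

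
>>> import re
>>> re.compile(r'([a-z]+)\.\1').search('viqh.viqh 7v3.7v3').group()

A backreference is literal: `\1` must see the identical characters the first group matched.
The match spans [0:9] → 'viqh.viqh'.

'viqh.viqh'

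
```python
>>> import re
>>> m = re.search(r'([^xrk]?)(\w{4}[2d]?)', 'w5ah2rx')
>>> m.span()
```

The match spans [0:5] → 'w5ah2'.

(0, 5)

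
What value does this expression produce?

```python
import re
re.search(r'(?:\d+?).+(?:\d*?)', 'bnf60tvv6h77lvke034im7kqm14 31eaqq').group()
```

The pattern matches one or more of a digit (lazy) (non-capturing group); then one or more of any character; then zero or more of a digit (lazy) (non-capturing group).
`re.search` tries every starting position until one works.
The match spans [3:34] → '60tvv6h77lvke034im7kqm14 31eaqq'.

'60tvv6h77lvke034im7kqm14 31eaqq'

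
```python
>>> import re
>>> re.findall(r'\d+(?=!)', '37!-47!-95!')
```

['37', '47', '95']

The positive lookaround only admits positions where the adjacent text matches; those characters stay outside the span.
Walking the string: at [0:2] → '37'; at [4:6] → '47'; at [8:10] → '95'.
`findall` yields the raw match text (3 of them) because the pattern has no groups.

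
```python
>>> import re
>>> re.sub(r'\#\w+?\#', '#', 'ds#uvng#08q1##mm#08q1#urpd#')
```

'ds#08q1##08q1#'

Each match is replaced by '#'.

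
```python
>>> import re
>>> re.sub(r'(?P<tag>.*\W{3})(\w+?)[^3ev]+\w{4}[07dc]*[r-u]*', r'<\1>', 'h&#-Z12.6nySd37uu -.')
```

This matches zero or more of any character, then exactly 3 of a non-word character (captured as 'tag'); then one or more of a word character (lazy) (captured); then one or more of any character except [3ev]; then exactly 4 of a word character, then zero or more of one of [07dc], then zero or more of a character in [r-u].
Matches: at [0:17] → 'h&#-Z12.6nySd37uu'.
Each match is replaced using the text its own group 1 captured.

'<h&#-> -.'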